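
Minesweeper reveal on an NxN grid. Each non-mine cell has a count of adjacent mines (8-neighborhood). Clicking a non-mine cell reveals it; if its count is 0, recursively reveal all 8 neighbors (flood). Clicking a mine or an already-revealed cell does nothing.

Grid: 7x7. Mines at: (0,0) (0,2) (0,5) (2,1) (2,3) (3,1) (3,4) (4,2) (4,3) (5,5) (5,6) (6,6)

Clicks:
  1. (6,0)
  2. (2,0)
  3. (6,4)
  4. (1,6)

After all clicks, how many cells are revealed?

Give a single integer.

Click 1 (6,0) count=0: revealed 12 new [(4,0) (4,1) (5,0) (5,1) (5,2) (5,3) (5,4) (6,0) (6,1) (6,2) (6,3) (6,4)] -> total=12
Click 2 (2,0) count=2: revealed 1 new [(2,0)] -> total=13
Click 3 (6,4) count=1: revealed 0 new [(none)] -> total=13
Click 4 (1,6) count=1: revealed 1 new [(1,6)] -> total=14

Answer: 14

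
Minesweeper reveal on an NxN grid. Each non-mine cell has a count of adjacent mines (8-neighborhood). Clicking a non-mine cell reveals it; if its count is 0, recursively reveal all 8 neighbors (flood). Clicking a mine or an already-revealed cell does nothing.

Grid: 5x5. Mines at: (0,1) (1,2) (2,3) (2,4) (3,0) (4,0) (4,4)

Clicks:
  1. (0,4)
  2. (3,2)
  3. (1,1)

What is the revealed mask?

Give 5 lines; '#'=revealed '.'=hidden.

Click 1 (0,4) count=0: revealed 4 new [(0,3) (0,4) (1,3) (1,4)] -> total=4
Click 2 (3,2) count=1: revealed 1 new [(3,2)] -> total=5
Click 3 (1,1) count=2: revealed 1 new [(1,1)] -> total=6

Answer: ...##
.#.##
.....
..#..
.....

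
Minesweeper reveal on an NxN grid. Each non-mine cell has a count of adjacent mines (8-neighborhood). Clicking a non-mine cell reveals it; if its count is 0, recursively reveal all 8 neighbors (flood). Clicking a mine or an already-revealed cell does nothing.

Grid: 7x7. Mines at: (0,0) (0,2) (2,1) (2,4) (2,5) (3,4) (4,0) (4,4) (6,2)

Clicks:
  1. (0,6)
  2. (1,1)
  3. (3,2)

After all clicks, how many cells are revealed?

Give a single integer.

Answer: 10

Derivation:
Click 1 (0,6) count=0: revealed 8 new [(0,3) (0,4) (0,5) (0,6) (1,3) (1,4) (1,5) (1,6)] -> total=8
Click 2 (1,1) count=3: revealed 1 new [(1,1)] -> total=9
Click 3 (3,2) count=1: revealed 1 new [(3,2)] -> total=10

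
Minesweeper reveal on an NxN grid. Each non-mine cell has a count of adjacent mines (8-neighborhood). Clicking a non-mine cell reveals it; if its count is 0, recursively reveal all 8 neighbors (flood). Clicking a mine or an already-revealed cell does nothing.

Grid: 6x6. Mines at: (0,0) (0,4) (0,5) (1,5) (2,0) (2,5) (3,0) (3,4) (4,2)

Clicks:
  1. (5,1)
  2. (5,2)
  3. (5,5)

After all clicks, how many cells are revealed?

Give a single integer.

Click 1 (5,1) count=1: revealed 1 new [(5,1)] -> total=1
Click 2 (5,2) count=1: revealed 1 new [(5,2)] -> total=2
Click 3 (5,5) count=0: revealed 6 new [(4,3) (4,4) (4,5) (5,3) (5,4) (5,5)] -> total=8

Answer: 8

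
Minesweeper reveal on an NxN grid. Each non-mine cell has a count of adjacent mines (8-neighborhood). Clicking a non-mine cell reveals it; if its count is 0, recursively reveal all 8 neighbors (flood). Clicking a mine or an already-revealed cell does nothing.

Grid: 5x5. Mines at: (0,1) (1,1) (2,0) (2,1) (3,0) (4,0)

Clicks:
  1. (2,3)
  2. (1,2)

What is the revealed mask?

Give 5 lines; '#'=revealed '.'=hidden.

Answer: ..###
..###
..###
.####
.####

Derivation:
Click 1 (2,3) count=0: revealed 17 new [(0,2) (0,3) (0,4) (1,2) (1,3) (1,4) (2,2) (2,3) (2,4) (3,1) (3,2) (3,3) (3,4) (4,1) (4,2) (4,3) (4,4)] -> total=17
Click 2 (1,2) count=3: revealed 0 new [(none)] -> total=17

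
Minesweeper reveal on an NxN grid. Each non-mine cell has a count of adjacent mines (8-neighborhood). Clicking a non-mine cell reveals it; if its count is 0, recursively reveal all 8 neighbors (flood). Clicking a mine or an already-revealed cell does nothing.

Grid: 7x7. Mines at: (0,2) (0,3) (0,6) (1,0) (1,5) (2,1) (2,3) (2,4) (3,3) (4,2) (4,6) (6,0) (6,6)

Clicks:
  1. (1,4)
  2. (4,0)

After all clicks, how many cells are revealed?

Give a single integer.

Answer: 7

Derivation:
Click 1 (1,4) count=4: revealed 1 new [(1,4)] -> total=1
Click 2 (4,0) count=0: revealed 6 new [(3,0) (3,1) (4,0) (4,1) (5,0) (5,1)] -> total=7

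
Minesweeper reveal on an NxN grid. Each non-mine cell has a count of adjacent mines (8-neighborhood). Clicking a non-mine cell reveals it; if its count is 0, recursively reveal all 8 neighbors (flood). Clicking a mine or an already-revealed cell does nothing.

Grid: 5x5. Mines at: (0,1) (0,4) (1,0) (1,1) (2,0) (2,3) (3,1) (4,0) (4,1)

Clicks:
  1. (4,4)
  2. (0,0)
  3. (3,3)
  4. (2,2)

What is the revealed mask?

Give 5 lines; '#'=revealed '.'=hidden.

Answer: #....
.....
..#..
..###
..###

Derivation:
Click 1 (4,4) count=0: revealed 6 new [(3,2) (3,3) (3,4) (4,2) (4,3) (4,4)] -> total=6
Click 2 (0,0) count=3: revealed 1 new [(0,0)] -> total=7
Click 3 (3,3) count=1: revealed 0 new [(none)] -> total=7
Click 4 (2,2) count=3: revealed 1 new [(2,2)] -> total=8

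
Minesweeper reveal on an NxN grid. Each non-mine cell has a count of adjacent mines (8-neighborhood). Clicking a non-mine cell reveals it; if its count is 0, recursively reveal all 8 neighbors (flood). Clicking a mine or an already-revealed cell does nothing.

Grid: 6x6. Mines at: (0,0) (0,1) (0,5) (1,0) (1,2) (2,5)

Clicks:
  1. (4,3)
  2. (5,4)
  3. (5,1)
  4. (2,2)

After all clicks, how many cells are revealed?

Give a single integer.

Click 1 (4,3) count=0: revealed 23 new [(2,0) (2,1) (2,2) (2,3) (2,4) (3,0) (3,1) (3,2) (3,3) (3,4) (3,5) (4,0) (4,1) (4,2) (4,3) (4,4) (4,5) (5,0) (5,1) (5,2) (5,3) (5,4) (5,5)] -> total=23
Click 2 (5,4) count=0: revealed 0 new [(none)] -> total=23
Click 3 (5,1) count=0: revealed 0 new [(none)] -> total=23
Click 4 (2,2) count=1: revealed 0 new [(none)] -> total=23

Answer: 23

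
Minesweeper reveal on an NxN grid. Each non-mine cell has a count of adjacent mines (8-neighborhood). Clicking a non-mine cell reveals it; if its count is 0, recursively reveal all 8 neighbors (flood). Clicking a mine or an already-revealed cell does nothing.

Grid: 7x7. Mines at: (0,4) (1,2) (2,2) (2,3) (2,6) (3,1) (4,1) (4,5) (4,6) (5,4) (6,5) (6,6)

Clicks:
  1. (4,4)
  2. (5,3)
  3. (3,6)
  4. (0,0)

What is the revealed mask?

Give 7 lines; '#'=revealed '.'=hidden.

Answer: ##.....
##.....
##.....
......#
....#..
...#...
.......

Derivation:
Click 1 (4,4) count=2: revealed 1 new [(4,4)] -> total=1
Click 2 (5,3) count=1: revealed 1 new [(5,3)] -> total=2
Click 3 (3,6) count=3: revealed 1 new [(3,6)] -> total=3
Click 4 (0,0) count=0: revealed 6 new [(0,0) (0,1) (1,0) (1,1) (2,0) (2,1)] -> total=9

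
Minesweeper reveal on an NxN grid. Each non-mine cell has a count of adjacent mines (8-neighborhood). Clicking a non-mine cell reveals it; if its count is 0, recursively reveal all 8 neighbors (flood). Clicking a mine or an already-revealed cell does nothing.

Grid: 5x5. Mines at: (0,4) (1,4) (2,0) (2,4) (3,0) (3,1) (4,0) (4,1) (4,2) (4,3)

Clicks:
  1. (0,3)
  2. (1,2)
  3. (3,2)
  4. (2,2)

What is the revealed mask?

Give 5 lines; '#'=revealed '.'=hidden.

Answer: ####.
####.
.###.
..#..
.....

Derivation:
Click 1 (0,3) count=2: revealed 1 new [(0,3)] -> total=1
Click 2 (1,2) count=0: revealed 10 new [(0,0) (0,1) (0,2) (1,0) (1,1) (1,2) (1,3) (2,1) (2,2) (2,3)] -> total=11
Click 3 (3,2) count=4: revealed 1 new [(3,2)] -> total=12
Click 4 (2,2) count=1: revealed 0 new [(none)] -> total=12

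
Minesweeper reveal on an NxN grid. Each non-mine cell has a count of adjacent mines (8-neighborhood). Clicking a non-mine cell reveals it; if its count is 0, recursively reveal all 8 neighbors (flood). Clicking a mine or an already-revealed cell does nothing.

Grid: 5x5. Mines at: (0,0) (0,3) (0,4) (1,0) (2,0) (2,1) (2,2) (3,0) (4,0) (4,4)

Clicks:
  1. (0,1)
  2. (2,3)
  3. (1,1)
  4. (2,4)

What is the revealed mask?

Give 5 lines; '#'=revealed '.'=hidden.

Answer: .#...
.#.##
...##
...##
.....

Derivation:
Click 1 (0,1) count=2: revealed 1 new [(0,1)] -> total=1
Click 2 (2,3) count=1: revealed 1 new [(2,3)] -> total=2
Click 3 (1,1) count=5: revealed 1 new [(1,1)] -> total=3
Click 4 (2,4) count=0: revealed 5 new [(1,3) (1,4) (2,4) (3,3) (3,4)] -> total=8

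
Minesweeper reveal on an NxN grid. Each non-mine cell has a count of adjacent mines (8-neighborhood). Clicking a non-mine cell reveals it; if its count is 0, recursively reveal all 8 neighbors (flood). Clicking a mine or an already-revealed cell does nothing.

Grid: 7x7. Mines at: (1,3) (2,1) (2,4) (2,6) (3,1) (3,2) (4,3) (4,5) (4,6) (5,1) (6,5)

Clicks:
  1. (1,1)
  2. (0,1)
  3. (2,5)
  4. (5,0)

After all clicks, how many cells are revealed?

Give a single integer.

Answer: 8

Derivation:
Click 1 (1,1) count=1: revealed 1 new [(1,1)] -> total=1
Click 2 (0,1) count=0: revealed 5 new [(0,0) (0,1) (0,2) (1,0) (1,2)] -> total=6
Click 3 (2,5) count=2: revealed 1 new [(2,5)] -> total=7
Click 4 (5,0) count=1: revealed 1 new [(5,0)] -> total=8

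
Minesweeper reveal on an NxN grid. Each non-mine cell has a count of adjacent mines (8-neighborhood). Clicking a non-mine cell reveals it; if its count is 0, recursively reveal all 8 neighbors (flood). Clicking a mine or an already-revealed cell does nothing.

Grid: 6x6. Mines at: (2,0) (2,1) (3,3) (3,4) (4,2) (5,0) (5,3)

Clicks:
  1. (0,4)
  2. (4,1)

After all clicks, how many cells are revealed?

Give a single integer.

Click 1 (0,4) count=0: revealed 16 new [(0,0) (0,1) (0,2) (0,3) (0,4) (0,5) (1,0) (1,1) (1,2) (1,3) (1,4) (1,5) (2,2) (2,3) (2,4) (2,5)] -> total=16
Click 2 (4,1) count=2: revealed 1 new [(4,1)] -> total=17

Answer: 17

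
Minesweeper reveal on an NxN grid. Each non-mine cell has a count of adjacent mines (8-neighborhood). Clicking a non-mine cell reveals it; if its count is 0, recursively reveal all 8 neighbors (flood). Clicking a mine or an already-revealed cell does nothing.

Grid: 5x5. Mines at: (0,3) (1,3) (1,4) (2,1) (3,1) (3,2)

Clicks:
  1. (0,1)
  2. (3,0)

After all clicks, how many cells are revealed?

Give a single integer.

Answer: 7

Derivation:
Click 1 (0,1) count=0: revealed 6 new [(0,0) (0,1) (0,2) (1,0) (1,1) (1,2)] -> total=6
Click 2 (3,0) count=2: revealed 1 new [(3,0)] -> total=7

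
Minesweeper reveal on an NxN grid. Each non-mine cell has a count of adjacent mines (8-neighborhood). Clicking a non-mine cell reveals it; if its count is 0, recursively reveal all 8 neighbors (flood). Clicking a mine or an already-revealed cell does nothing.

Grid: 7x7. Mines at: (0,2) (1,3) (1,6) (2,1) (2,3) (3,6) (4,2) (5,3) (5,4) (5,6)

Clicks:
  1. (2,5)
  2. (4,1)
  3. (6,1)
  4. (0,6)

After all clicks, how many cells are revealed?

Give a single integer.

Click 1 (2,5) count=2: revealed 1 new [(2,5)] -> total=1
Click 2 (4,1) count=1: revealed 1 new [(4,1)] -> total=2
Click 3 (6,1) count=0: revealed 9 new [(3,0) (3,1) (4,0) (5,0) (5,1) (5,2) (6,0) (6,1) (6,2)] -> total=11
Click 4 (0,6) count=1: revealed 1 new [(0,6)] -> total=12

Answer: 12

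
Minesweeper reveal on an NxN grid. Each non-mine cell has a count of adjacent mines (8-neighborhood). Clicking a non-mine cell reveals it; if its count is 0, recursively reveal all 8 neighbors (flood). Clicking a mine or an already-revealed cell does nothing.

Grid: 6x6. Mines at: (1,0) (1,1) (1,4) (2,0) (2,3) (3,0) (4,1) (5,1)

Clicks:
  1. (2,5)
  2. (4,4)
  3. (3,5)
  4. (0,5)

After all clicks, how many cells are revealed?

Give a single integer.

Answer: 15

Derivation:
Click 1 (2,5) count=1: revealed 1 new [(2,5)] -> total=1
Click 2 (4,4) count=0: revealed 13 new [(2,4) (3,2) (3,3) (3,4) (3,5) (4,2) (4,3) (4,4) (4,5) (5,2) (5,3) (5,4) (5,5)] -> total=14
Click 3 (3,5) count=0: revealed 0 new [(none)] -> total=14
Click 4 (0,5) count=1: revealed 1 new [(0,5)] -> total=15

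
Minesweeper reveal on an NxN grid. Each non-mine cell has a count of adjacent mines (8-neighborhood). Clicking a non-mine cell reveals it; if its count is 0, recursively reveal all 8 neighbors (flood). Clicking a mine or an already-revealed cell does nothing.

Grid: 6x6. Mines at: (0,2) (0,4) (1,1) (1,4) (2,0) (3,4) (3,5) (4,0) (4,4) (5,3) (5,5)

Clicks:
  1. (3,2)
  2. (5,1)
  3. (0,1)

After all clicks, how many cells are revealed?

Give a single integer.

Answer: 11

Derivation:
Click 1 (3,2) count=0: revealed 9 new [(2,1) (2,2) (2,3) (3,1) (3,2) (3,3) (4,1) (4,2) (4,3)] -> total=9
Click 2 (5,1) count=1: revealed 1 new [(5,1)] -> total=10
Click 3 (0,1) count=2: revealed 1 new [(0,1)] -> total=11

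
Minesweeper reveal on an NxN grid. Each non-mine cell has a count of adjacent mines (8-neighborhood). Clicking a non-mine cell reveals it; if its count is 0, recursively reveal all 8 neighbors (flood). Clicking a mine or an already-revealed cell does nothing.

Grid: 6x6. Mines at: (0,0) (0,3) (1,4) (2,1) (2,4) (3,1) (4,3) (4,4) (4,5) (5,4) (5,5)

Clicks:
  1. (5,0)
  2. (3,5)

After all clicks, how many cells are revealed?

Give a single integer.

Click 1 (5,0) count=0: revealed 6 new [(4,0) (4,1) (4,2) (5,0) (5,1) (5,2)] -> total=6
Click 2 (3,5) count=3: revealed 1 new [(3,5)] -> total=7

Answer: 7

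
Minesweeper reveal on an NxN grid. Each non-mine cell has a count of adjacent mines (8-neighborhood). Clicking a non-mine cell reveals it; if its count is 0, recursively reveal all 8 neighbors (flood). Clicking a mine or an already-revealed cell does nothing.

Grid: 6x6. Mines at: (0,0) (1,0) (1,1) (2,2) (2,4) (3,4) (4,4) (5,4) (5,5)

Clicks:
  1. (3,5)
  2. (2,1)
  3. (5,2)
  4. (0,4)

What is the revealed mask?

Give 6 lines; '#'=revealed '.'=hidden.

Answer: ..####
..####
##....
####.#
####..
####..

Derivation:
Click 1 (3,5) count=3: revealed 1 new [(3,5)] -> total=1
Click 2 (2,1) count=3: revealed 1 new [(2,1)] -> total=2
Click 3 (5,2) count=0: revealed 13 new [(2,0) (3,0) (3,1) (3,2) (3,3) (4,0) (4,1) (4,2) (4,3) (5,0) (5,1) (5,2) (5,3)] -> total=15
Click 4 (0,4) count=0: revealed 8 new [(0,2) (0,3) (0,4) (0,5) (1,2) (1,3) (1,4) (1,5)] -> total=23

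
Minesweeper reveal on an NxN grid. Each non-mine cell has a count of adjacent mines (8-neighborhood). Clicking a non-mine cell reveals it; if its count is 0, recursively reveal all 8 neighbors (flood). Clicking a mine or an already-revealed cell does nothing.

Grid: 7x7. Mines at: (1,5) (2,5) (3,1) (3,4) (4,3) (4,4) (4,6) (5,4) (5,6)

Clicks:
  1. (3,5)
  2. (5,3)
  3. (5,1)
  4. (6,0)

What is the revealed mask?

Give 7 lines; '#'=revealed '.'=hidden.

Click 1 (3,5) count=4: revealed 1 new [(3,5)] -> total=1
Click 2 (5,3) count=3: revealed 1 new [(5,3)] -> total=2
Click 3 (5,1) count=0: revealed 10 new [(4,0) (4,1) (4,2) (5,0) (5,1) (5,2) (6,0) (6,1) (6,2) (6,3)] -> total=12
Click 4 (6,0) count=0: revealed 0 new [(none)] -> total=12

Answer: .......
.......
.......
.....#.
###....
####...
####...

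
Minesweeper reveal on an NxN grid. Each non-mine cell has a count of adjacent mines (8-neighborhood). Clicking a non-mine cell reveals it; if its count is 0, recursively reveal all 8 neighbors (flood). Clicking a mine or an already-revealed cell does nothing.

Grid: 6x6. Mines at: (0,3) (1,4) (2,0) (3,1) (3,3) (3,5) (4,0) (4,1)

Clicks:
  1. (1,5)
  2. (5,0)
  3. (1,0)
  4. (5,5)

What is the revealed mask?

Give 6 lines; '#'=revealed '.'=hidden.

Answer: ......
#....#
......
......
..####
#.####

Derivation:
Click 1 (1,5) count=1: revealed 1 new [(1,5)] -> total=1
Click 2 (5,0) count=2: revealed 1 new [(5,0)] -> total=2
Click 3 (1,0) count=1: revealed 1 new [(1,0)] -> total=3
Click 4 (5,5) count=0: revealed 8 new [(4,2) (4,3) (4,4) (4,5) (5,2) (5,3) (5,4) (5,5)] -> total=11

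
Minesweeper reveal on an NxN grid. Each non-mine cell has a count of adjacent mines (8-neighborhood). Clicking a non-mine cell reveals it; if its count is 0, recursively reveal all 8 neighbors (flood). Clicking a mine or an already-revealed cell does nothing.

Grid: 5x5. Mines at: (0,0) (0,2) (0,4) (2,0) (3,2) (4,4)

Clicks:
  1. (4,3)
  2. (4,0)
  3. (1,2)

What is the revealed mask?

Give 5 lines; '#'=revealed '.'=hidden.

Click 1 (4,3) count=2: revealed 1 new [(4,3)] -> total=1
Click 2 (4,0) count=0: revealed 4 new [(3,0) (3,1) (4,0) (4,1)] -> total=5
Click 3 (1,2) count=1: revealed 1 new [(1,2)] -> total=6

Answer: .....
..#..
.....
##...
##.#.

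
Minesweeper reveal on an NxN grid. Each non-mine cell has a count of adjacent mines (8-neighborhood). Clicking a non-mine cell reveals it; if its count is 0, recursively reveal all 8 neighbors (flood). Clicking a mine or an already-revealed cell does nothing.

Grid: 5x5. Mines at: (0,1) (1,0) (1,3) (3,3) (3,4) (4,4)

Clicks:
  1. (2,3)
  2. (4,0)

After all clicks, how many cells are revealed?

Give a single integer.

Answer: 10

Derivation:
Click 1 (2,3) count=3: revealed 1 new [(2,3)] -> total=1
Click 2 (4,0) count=0: revealed 9 new [(2,0) (2,1) (2,2) (3,0) (3,1) (3,2) (4,0) (4,1) (4,2)] -> total=10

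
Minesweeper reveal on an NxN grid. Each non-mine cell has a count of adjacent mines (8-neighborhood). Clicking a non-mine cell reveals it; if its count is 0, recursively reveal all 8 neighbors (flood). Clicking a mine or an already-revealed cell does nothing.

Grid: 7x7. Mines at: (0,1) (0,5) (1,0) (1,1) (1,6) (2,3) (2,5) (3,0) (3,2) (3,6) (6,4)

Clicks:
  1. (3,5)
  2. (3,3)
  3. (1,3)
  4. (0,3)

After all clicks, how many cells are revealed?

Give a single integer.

Answer: 8

Derivation:
Click 1 (3,5) count=2: revealed 1 new [(3,5)] -> total=1
Click 2 (3,3) count=2: revealed 1 new [(3,3)] -> total=2
Click 3 (1,3) count=1: revealed 1 new [(1,3)] -> total=3
Click 4 (0,3) count=0: revealed 5 new [(0,2) (0,3) (0,4) (1,2) (1,4)] -> total=8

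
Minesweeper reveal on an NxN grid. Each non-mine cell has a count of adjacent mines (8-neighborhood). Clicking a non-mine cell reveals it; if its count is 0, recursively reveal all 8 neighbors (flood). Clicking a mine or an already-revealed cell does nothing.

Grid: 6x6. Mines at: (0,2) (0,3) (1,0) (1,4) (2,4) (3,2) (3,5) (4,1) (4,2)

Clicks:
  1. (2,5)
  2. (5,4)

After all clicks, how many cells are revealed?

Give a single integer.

Click 1 (2,5) count=3: revealed 1 new [(2,5)] -> total=1
Click 2 (5,4) count=0: revealed 6 new [(4,3) (4,4) (4,5) (5,3) (5,4) (5,5)] -> total=7

Answer: 7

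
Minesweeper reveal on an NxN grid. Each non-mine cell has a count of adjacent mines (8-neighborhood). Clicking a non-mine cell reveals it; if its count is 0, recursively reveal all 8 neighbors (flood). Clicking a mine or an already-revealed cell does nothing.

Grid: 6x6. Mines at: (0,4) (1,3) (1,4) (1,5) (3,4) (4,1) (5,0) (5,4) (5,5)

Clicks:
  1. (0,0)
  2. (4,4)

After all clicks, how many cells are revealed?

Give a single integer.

Click 1 (0,0) count=0: revealed 12 new [(0,0) (0,1) (0,2) (1,0) (1,1) (1,2) (2,0) (2,1) (2,2) (3,0) (3,1) (3,2)] -> total=12
Click 2 (4,4) count=3: revealed 1 new [(4,4)] -> total=13

Answer: 13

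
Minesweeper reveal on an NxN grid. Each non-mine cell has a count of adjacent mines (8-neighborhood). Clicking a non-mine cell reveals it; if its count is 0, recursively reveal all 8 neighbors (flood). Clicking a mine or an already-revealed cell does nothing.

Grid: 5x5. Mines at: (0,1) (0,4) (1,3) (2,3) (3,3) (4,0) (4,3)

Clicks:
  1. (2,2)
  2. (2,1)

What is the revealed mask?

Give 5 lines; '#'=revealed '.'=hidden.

Click 1 (2,2) count=3: revealed 1 new [(2,2)] -> total=1
Click 2 (2,1) count=0: revealed 8 new [(1,0) (1,1) (1,2) (2,0) (2,1) (3,0) (3,1) (3,2)] -> total=9

Answer: .....
###..
###..
###..
.....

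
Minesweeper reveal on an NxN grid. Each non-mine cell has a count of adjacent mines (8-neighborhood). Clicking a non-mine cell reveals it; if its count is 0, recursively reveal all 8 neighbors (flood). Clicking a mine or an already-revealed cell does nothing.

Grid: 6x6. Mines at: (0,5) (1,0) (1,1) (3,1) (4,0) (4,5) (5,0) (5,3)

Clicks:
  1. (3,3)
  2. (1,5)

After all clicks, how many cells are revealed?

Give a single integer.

Click 1 (3,3) count=0: revealed 18 new [(0,2) (0,3) (0,4) (1,2) (1,3) (1,4) (1,5) (2,2) (2,3) (2,4) (2,5) (3,2) (3,3) (3,4) (3,5) (4,2) (4,3) (4,4)] -> total=18
Click 2 (1,5) count=1: revealed 0 new [(none)] -> total=18

Answer: 18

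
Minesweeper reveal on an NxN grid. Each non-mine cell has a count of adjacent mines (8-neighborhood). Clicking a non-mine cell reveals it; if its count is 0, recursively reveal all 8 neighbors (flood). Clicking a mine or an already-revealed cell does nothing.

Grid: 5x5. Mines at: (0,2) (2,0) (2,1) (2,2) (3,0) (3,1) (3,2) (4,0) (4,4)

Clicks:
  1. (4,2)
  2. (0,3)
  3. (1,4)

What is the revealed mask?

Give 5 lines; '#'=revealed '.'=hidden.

Click 1 (4,2) count=2: revealed 1 new [(4,2)] -> total=1
Click 2 (0,3) count=1: revealed 1 new [(0,3)] -> total=2
Click 3 (1,4) count=0: revealed 7 new [(0,4) (1,3) (1,4) (2,3) (2,4) (3,3) (3,4)] -> total=9

Answer: ...##
...##
...##
...##
..#..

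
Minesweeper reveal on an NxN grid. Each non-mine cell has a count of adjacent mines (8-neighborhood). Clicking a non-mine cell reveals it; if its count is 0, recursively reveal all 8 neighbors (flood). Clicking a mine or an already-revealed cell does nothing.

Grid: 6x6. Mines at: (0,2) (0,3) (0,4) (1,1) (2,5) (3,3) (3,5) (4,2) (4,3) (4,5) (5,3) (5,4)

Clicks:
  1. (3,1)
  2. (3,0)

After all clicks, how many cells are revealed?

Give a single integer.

Click 1 (3,1) count=1: revealed 1 new [(3,1)] -> total=1
Click 2 (3,0) count=0: revealed 7 new [(2,0) (2,1) (3,0) (4,0) (4,1) (5,0) (5,1)] -> total=8

Answer: 8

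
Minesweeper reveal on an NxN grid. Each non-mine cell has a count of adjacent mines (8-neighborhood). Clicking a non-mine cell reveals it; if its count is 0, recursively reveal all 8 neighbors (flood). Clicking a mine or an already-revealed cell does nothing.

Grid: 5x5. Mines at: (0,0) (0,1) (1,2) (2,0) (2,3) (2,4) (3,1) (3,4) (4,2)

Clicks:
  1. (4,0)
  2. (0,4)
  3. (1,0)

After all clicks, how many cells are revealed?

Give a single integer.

Click 1 (4,0) count=1: revealed 1 new [(4,0)] -> total=1
Click 2 (0,4) count=0: revealed 4 new [(0,3) (0,4) (1,3) (1,4)] -> total=5
Click 3 (1,0) count=3: revealed 1 new [(1,0)] -> total=6

Answer: 6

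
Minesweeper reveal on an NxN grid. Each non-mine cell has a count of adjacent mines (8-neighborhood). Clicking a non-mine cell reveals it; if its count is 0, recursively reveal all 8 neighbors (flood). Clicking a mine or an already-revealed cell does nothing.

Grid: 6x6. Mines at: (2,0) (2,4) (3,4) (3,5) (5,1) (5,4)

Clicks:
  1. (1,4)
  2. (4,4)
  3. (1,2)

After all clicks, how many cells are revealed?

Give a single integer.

Click 1 (1,4) count=1: revealed 1 new [(1,4)] -> total=1
Click 2 (4,4) count=3: revealed 1 new [(4,4)] -> total=2
Click 3 (1,2) count=0: revealed 20 new [(0,0) (0,1) (0,2) (0,3) (0,4) (0,5) (1,0) (1,1) (1,2) (1,3) (1,5) (2,1) (2,2) (2,3) (3,1) (3,2) (3,3) (4,1) (4,2) (4,3)] -> total=22

Answer: 22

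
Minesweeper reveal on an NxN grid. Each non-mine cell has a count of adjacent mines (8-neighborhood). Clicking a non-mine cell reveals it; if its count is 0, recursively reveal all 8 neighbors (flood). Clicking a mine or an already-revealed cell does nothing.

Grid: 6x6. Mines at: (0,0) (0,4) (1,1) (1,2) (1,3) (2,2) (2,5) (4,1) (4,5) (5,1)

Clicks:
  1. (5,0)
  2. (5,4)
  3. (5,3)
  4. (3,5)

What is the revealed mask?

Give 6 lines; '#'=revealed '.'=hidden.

Click 1 (5,0) count=2: revealed 1 new [(5,0)] -> total=1
Click 2 (5,4) count=1: revealed 1 new [(5,4)] -> total=2
Click 3 (5,3) count=0: revealed 8 new [(3,2) (3,3) (3,4) (4,2) (4,3) (4,4) (5,2) (5,3)] -> total=10
Click 4 (3,5) count=2: revealed 1 new [(3,5)] -> total=11

Answer: ......
......
......
..####
..###.
#.###.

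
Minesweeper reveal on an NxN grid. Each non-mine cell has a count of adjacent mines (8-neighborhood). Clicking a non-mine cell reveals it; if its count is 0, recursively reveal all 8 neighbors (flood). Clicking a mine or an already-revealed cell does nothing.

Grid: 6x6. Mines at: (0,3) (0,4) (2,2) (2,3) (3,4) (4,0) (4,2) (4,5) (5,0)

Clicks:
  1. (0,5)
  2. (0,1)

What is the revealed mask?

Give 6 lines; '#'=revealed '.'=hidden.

Answer: ###..#
###...
##....
##....
......
......

Derivation:
Click 1 (0,5) count=1: revealed 1 new [(0,5)] -> total=1
Click 2 (0,1) count=0: revealed 10 new [(0,0) (0,1) (0,2) (1,0) (1,1) (1,2) (2,0) (2,1) (3,0) (3,1)] -> total=11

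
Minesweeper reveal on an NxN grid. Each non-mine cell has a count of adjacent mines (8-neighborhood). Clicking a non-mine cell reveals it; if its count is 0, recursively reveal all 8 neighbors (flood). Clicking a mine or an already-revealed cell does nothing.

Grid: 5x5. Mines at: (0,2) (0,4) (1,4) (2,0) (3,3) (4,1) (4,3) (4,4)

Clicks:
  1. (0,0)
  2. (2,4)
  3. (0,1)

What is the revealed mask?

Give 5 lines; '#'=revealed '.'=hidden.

Answer: ##...
##...
....#
.....
.....

Derivation:
Click 1 (0,0) count=0: revealed 4 new [(0,0) (0,1) (1,0) (1,1)] -> total=4
Click 2 (2,4) count=2: revealed 1 new [(2,4)] -> total=5
Click 3 (0,1) count=1: revealed 0 new [(none)] -> total=5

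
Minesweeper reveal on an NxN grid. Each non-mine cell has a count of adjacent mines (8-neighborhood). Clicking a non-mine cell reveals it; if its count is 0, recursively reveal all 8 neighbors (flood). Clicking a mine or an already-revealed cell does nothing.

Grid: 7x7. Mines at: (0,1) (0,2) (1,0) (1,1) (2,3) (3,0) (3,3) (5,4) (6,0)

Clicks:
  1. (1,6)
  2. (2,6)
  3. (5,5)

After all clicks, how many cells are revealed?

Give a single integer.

Answer: 21

Derivation:
Click 1 (1,6) count=0: revealed 21 new [(0,3) (0,4) (0,5) (0,6) (1,3) (1,4) (1,5) (1,6) (2,4) (2,5) (2,6) (3,4) (3,5) (3,6) (4,4) (4,5) (4,6) (5,5) (5,6) (6,5) (6,6)] -> total=21
Click 2 (2,6) count=0: revealed 0 new [(none)] -> total=21
Click 3 (5,5) count=1: revealed 0 new [(none)] -> total=21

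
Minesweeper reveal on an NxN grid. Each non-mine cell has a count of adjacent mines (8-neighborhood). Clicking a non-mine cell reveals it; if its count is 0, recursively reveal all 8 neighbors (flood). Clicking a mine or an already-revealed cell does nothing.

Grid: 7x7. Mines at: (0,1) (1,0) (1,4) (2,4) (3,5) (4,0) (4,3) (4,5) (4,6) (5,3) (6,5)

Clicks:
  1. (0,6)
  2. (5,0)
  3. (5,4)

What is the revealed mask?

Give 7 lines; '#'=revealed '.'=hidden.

Answer: .....##
.....##
.....##
.......
.......
#...#..
.......

Derivation:
Click 1 (0,6) count=0: revealed 6 new [(0,5) (0,6) (1,5) (1,6) (2,5) (2,6)] -> total=6
Click 2 (5,0) count=1: revealed 1 new [(5,0)] -> total=7
Click 3 (5,4) count=4: revealed 1 new [(5,4)] -> total=8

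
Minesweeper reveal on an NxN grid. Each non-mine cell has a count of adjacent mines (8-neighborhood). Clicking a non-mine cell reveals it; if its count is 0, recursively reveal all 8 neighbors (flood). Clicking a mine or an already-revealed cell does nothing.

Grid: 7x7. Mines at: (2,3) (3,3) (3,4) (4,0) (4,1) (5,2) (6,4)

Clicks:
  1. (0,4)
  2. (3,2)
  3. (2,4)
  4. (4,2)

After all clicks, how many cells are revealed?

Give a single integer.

Answer: 32

Derivation:
Click 1 (0,4) count=0: revealed 31 new [(0,0) (0,1) (0,2) (0,3) (0,4) (0,5) (0,6) (1,0) (1,1) (1,2) (1,3) (1,4) (1,5) (1,6) (2,0) (2,1) (2,2) (2,4) (2,5) (2,6) (3,0) (3,1) (3,2) (3,5) (3,6) (4,5) (4,6) (5,5) (5,6) (6,5) (6,6)] -> total=31
Click 2 (3,2) count=3: revealed 0 new [(none)] -> total=31
Click 3 (2,4) count=3: revealed 0 new [(none)] -> total=31
Click 4 (4,2) count=3: revealed 1 new [(4,2)] -> total=32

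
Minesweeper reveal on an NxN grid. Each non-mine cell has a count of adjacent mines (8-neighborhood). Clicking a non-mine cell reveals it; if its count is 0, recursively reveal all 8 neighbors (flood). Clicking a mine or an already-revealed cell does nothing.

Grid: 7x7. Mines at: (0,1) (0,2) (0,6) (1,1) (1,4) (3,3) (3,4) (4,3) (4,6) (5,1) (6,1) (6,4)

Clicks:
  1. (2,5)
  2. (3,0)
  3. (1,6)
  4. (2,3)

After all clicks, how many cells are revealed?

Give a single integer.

Click 1 (2,5) count=2: revealed 1 new [(2,5)] -> total=1
Click 2 (3,0) count=0: revealed 9 new [(2,0) (2,1) (2,2) (3,0) (3,1) (3,2) (4,0) (4,1) (4,2)] -> total=10
Click 3 (1,6) count=1: revealed 1 new [(1,6)] -> total=11
Click 4 (2,3) count=3: revealed 1 new [(2,3)] -> total=12

Answer: 12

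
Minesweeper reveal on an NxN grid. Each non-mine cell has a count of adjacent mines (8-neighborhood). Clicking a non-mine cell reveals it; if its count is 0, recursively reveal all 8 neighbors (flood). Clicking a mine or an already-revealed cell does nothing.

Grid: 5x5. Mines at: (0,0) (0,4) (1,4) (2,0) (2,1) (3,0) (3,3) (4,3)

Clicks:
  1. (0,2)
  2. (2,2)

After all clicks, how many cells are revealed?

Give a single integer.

Answer: 7

Derivation:
Click 1 (0,2) count=0: revealed 6 new [(0,1) (0,2) (0,3) (1,1) (1,2) (1,3)] -> total=6
Click 2 (2,2) count=2: revealed 1 new [(2,2)] -> total=7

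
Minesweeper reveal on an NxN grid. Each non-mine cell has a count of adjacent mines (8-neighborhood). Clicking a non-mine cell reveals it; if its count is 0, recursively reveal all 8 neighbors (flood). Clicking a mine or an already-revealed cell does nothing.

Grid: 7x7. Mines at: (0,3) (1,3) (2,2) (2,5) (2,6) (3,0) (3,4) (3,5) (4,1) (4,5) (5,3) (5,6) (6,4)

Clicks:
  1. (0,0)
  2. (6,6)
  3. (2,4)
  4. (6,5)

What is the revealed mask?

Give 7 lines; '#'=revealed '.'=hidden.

Answer: ###....
###....
##..#..
.......
.......
.......
.....##

Derivation:
Click 1 (0,0) count=0: revealed 8 new [(0,0) (0,1) (0,2) (1,0) (1,1) (1,2) (2,0) (2,1)] -> total=8
Click 2 (6,6) count=1: revealed 1 new [(6,6)] -> total=9
Click 3 (2,4) count=4: revealed 1 new [(2,4)] -> total=10
Click 4 (6,5) count=2: revealed 1 new [(6,5)] -> total=11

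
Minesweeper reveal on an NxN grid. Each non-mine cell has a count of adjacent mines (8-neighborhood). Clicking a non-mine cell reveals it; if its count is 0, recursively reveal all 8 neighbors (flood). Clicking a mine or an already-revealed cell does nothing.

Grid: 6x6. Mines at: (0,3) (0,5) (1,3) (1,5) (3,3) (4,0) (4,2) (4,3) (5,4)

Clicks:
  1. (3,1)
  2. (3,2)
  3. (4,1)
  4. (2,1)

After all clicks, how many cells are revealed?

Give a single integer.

Answer: 13

Derivation:
Click 1 (3,1) count=2: revealed 1 new [(3,1)] -> total=1
Click 2 (3,2) count=3: revealed 1 new [(3,2)] -> total=2
Click 3 (4,1) count=2: revealed 1 new [(4,1)] -> total=3
Click 4 (2,1) count=0: revealed 10 new [(0,0) (0,1) (0,2) (1,0) (1,1) (1,2) (2,0) (2,1) (2,2) (3,0)] -> total=13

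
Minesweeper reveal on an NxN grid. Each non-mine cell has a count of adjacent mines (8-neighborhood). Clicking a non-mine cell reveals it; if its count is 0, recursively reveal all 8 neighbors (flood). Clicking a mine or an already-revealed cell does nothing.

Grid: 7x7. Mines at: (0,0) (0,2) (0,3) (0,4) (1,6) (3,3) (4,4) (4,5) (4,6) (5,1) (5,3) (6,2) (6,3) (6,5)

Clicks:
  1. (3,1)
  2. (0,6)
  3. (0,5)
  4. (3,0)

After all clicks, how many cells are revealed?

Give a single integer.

Click 1 (3,1) count=0: revealed 12 new [(1,0) (1,1) (1,2) (2,0) (2,1) (2,2) (3,0) (3,1) (3,2) (4,0) (4,1) (4,2)] -> total=12
Click 2 (0,6) count=1: revealed 1 new [(0,6)] -> total=13
Click 3 (0,5) count=2: revealed 1 new [(0,5)] -> total=14
Click 4 (3,0) count=0: revealed 0 new [(none)] -> total=14

Answer: 14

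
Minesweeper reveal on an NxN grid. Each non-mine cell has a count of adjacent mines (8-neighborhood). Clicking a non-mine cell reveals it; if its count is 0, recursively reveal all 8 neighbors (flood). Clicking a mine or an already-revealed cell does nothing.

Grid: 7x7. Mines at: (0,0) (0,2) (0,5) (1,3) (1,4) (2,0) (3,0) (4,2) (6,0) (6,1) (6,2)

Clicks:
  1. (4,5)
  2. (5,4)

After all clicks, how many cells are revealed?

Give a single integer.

Answer: 22

Derivation:
Click 1 (4,5) count=0: revealed 22 new [(1,5) (1,6) (2,3) (2,4) (2,5) (2,6) (3,3) (3,4) (3,5) (3,6) (4,3) (4,4) (4,5) (4,6) (5,3) (5,4) (5,5) (5,6) (6,3) (6,4) (6,5) (6,6)] -> total=22
Click 2 (5,4) count=0: revealed 0 new [(none)] -> total=22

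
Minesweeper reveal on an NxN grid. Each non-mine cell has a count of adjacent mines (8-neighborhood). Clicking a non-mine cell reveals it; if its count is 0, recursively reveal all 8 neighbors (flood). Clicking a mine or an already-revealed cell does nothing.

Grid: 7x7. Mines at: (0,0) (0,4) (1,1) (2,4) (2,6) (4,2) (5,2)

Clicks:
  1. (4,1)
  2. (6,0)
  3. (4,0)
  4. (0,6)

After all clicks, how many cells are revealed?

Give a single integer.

Answer: 14

Derivation:
Click 1 (4,1) count=2: revealed 1 new [(4,1)] -> total=1
Click 2 (6,0) count=0: revealed 9 new [(2,0) (2,1) (3,0) (3,1) (4,0) (5,0) (5,1) (6,0) (6,1)] -> total=10
Click 3 (4,0) count=0: revealed 0 new [(none)] -> total=10
Click 4 (0,6) count=0: revealed 4 new [(0,5) (0,6) (1,5) (1,6)] -> total=14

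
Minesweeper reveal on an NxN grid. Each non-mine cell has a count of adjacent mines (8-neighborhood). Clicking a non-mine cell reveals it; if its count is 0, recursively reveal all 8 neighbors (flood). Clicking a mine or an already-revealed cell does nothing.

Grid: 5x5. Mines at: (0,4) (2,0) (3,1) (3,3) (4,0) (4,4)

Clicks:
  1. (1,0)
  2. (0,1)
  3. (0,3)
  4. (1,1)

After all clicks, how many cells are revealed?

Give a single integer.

Click 1 (1,0) count=1: revealed 1 new [(1,0)] -> total=1
Click 2 (0,1) count=0: revealed 10 new [(0,0) (0,1) (0,2) (0,3) (1,1) (1,2) (1,3) (2,1) (2,2) (2,3)] -> total=11
Click 3 (0,3) count=1: revealed 0 new [(none)] -> total=11
Click 4 (1,1) count=1: revealed 0 new [(none)] -> total=11

Answer: 11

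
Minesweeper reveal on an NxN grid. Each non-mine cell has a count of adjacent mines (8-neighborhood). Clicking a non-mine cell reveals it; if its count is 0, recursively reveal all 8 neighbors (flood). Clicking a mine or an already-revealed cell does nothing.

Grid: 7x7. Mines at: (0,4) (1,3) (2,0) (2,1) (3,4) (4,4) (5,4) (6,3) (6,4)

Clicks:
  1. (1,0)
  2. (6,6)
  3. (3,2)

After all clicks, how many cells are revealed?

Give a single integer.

Answer: 16

Derivation:
Click 1 (1,0) count=2: revealed 1 new [(1,0)] -> total=1
Click 2 (6,6) count=0: revealed 14 new [(0,5) (0,6) (1,5) (1,6) (2,5) (2,6) (3,5) (3,6) (4,5) (4,6) (5,5) (5,6) (6,5) (6,6)] -> total=15
Click 3 (3,2) count=1: revealed 1 new [(3,2)] -> total=16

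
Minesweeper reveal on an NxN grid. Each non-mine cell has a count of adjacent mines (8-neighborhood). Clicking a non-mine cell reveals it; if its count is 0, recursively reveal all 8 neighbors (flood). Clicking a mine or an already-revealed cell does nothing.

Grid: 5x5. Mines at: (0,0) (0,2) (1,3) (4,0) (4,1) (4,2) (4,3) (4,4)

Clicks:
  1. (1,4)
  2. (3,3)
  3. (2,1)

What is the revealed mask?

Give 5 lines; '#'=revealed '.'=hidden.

Answer: .....
###.#
###..
####.
.....

Derivation:
Click 1 (1,4) count=1: revealed 1 new [(1,4)] -> total=1
Click 2 (3,3) count=3: revealed 1 new [(3,3)] -> total=2
Click 3 (2,1) count=0: revealed 9 new [(1,0) (1,1) (1,2) (2,0) (2,1) (2,2) (3,0) (3,1) (3,2)] -> total=11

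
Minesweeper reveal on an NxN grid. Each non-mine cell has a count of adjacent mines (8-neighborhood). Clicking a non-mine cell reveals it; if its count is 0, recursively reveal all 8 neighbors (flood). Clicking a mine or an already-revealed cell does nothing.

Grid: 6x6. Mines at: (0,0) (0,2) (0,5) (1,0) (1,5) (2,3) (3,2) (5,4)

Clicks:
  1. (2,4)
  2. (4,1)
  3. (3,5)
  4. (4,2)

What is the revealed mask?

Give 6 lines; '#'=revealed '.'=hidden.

Answer: ......
......
....##
....##
.##.##
......

Derivation:
Click 1 (2,4) count=2: revealed 1 new [(2,4)] -> total=1
Click 2 (4,1) count=1: revealed 1 new [(4,1)] -> total=2
Click 3 (3,5) count=0: revealed 5 new [(2,5) (3,4) (3,5) (4,4) (4,5)] -> total=7
Click 4 (4,2) count=1: revealed 1 new [(4,2)] -> total=8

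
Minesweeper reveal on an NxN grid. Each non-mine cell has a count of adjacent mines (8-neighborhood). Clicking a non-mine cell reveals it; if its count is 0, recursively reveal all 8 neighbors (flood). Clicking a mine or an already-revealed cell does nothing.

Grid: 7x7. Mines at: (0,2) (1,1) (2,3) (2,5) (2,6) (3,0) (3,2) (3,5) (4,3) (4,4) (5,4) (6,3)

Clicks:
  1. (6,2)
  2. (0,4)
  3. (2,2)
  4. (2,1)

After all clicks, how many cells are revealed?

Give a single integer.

Answer: 11

Derivation:
Click 1 (6,2) count=1: revealed 1 new [(6,2)] -> total=1
Click 2 (0,4) count=0: revealed 8 new [(0,3) (0,4) (0,5) (0,6) (1,3) (1,4) (1,5) (1,6)] -> total=9
Click 3 (2,2) count=3: revealed 1 new [(2,2)] -> total=10
Click 4 (2,1) count=3: revealed 1 new [(2,1)] -> total=11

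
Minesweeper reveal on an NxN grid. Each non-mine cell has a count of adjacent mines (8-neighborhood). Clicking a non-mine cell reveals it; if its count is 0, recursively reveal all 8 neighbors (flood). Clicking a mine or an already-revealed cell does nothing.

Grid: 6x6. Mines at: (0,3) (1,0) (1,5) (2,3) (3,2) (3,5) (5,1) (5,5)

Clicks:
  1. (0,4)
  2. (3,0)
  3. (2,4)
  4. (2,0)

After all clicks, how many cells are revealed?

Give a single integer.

Answer: 8

Derivation:
Click 1 (0,4) count=2: revealed 1 new [(0,4)] -> total=1
Click 2 (3,0) count=0: revealed 6 new [(2,0) (2,1) (3,0) (3,1) (4,0) (4,1)] -> total=7
Click 3 (2,4) count=3: revealed 1 new [(2,4)] -> total=8
Click 4 (2,0) count=1: revealed 0 new [(none)] -> total=8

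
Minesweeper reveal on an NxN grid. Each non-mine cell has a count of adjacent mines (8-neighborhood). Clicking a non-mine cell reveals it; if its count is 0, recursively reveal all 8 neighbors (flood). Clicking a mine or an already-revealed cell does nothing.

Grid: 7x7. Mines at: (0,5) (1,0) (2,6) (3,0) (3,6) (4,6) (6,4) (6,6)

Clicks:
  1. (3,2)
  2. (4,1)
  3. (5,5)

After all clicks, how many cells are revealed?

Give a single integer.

Answer: 35

Derivation:
Click 1 (3,2) count=0: revealed 35 new [(0,1) (0,2) (0,3) (0,4) (1,1) (1,2) (1,3) (1,4) (1,5) (2,1) (2,2) (2,3) (2,4) (2,5) (3,1) (3,2) (3,3) (3,4) (3,5) (4,0) (4,1) (4,2) (4,3) (4,4) (4,5) (5,0) (5,1) (5,2) (5,3) (5,4) (5,5) (6,0) (6,1) (6,2) (6,3)] -> total=35
Click 2 (4,1) count=1: revealed 0 new [(none)] -> total=35
Click 3 (5,5) count=3: revealed 0 new [(none)] -> total=35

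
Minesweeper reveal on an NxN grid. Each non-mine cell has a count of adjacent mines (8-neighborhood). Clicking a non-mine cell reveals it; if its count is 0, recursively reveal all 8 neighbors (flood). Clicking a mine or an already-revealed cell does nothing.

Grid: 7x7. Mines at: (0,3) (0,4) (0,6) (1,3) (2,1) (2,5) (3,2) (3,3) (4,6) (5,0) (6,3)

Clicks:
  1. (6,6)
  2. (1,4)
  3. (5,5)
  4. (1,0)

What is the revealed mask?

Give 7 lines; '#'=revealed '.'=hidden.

Answer: .......
#...#..
.......
.......
.......
....###
....###

Derivation:
Click 1 (6,6) count=0: revealed 6 new [(5,4) (5,5) (5,6) (6,4) (6,5) (6,6)] -> total=6
Click 2 (1,4) count=4: revealed 1 new [(1,4)] -> total=7
Click 3 (5,5) count=1: revealed 0 new [(none)] -> total=7
Click 4 (1,0) count=1: revealed 1 new [(1,0)] -> total=8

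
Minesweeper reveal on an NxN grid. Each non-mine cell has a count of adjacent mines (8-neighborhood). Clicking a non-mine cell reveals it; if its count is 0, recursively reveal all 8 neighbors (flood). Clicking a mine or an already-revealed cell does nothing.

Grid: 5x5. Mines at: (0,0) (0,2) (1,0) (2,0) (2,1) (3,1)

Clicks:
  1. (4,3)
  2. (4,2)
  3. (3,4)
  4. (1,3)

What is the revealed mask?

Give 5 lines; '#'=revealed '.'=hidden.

Answer: ...##
..###
..###
..###
..###

Derivation:
Click 1 (4,3) count=0: revealed 14 new [(0,3) (0,4) (1,2) (1,3) (1,4) (2,2) (2,3) (2,4) (3,2) (3,3) (3,4) (4,2) (4,3) (4,4)] -> total=14
Click 2 (4,2) count=1: revealed 0 new [(none)] -> total=14
Click 3 (3,4) count=0: revealed 0 new [(none)] -> total=14
Click 4 (1,3) count=1: revealed 0 new [(none)] -> total=14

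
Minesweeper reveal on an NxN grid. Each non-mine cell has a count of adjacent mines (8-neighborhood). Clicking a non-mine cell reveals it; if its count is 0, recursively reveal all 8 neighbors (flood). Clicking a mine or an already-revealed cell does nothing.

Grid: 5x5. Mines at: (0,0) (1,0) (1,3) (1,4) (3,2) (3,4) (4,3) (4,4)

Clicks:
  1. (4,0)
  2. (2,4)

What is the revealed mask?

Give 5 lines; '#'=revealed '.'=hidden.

Click 1 (4,0) count=0: revealed 6 new [(2,0) (2,1) (3,0) (3,1) (4,0) (4,1)] -> total=6
Click 2 (2,4) count=3: revealed 1 new [(2,4)] -> total=7

Answer: .....
.....
##..#
##...
##...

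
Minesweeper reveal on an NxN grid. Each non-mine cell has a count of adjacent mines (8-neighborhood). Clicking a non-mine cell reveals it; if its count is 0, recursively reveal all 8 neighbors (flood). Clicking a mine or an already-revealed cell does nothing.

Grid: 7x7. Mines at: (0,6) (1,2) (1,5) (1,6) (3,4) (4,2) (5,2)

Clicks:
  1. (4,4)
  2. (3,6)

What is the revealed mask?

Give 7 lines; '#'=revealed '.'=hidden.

Click 1 (4,4) count=1: revealed 1 new [(4,4)] -> total=1
Click 2 (3,6) count=0: revealed 15 new [(2,5) (2,6) (3,5) (3,6) (4,3) (4,5) (4,6) (5,3) (5,4) (5,5) (5,6) (6,3) (6,4) (6,5) (6,6)] -> total=16

Answer: .......
.......
.....##
.....##
...####
...####
...####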